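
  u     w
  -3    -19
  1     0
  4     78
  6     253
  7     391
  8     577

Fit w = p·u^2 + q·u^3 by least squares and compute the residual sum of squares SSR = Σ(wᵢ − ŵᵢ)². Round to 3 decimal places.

From the data, Σu^2·u^2 = 8131, Σu^2·u^3 = 58133, Σu^3·u^3 = 431275.
And Σu^2·w = 66272, Σu^3·w = 489690.
AᵀA·[p, q]ᵀ = Aᵀw becomes [[8131, 58133]; [58133, 431275]]·[p, q]ᵀ = [66272, 489690]ᵀ.
Eliminating q: 431275·(row 1) − 58133·(row 2) gives 127251336·p = 431275·66272 − 58133·489690 = 114308030, so p = 57154015/63625668.
Then q = (489690 − 58133·(57154015/63625668))/431275 = 64539607/63625668.
Residuals: 3215927/10604278, -60846811/31812834, -20549246/15906417, 8266196/5302139, -14998937/15906417, 822891/5302139; SSR = 278775221/31812834.

SSR = 8.763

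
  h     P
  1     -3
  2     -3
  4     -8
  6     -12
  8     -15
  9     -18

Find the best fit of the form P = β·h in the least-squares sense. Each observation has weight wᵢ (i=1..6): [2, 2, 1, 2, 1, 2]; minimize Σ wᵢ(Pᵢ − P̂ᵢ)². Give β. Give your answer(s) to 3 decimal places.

β = -1.969

The normal equations are: 324·β = -638.
β = (-638)/324 = -1.96914.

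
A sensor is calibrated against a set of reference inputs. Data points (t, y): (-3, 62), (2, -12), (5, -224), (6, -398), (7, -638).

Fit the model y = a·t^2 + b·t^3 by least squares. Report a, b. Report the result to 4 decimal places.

The normal equations are: 4419·a + 27497·b = -50680;  27497·a + 180723·b = -334572.
Eliminating b: 180723·(row 1) − 27497·(row 2) gives 42529928·a = 180723·(-50680) − 27497·(-334572) = 40684644, so a = 1453023/1518926.
Then b = ((-334572) − 27497·(1453023/1518926))/180723 = -3033061/1518926.

a = 0.9566, b = -1.9968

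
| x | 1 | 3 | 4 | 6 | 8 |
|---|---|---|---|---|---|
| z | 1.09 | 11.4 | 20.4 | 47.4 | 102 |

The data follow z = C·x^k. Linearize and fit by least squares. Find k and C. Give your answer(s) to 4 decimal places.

k = 2.1539, C = 1.0679

With ln zᵢ as the transformed response and ln xᵢ as the regressor:
Sums: Σln x = 6.3561, Σ(ln x)² = 10.6632, Σln z = 14.0189, Σln x·ln z = 23.3851.
Normal system: [[10.6632, 6.3561]; [6.3561, 5]]·[k, ln C]ᵀ = [23.3851, 14.0189]ᵀ.
Slope k = (n·Σln x·ln z − Σln x·Σln z)/(n·Σ(ln x)² − (Σln x)²) = (5·23.3851 − 6.3561·14.0189)/12.9161 = 2.15388; ln C = (Σln z − k·Σln x)/n = 0.06572, so C = exp(0.06572) = 1.06793.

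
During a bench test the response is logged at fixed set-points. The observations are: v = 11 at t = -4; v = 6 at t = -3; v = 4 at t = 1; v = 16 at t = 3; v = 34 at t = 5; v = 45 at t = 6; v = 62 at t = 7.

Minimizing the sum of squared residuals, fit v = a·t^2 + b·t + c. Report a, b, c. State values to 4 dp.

a = 0.9861, b = 1.5647, c = 1.6483

AᵀA·[a, b, c]ᵀ = Aᵀv reads: 4741·a + 621·b + 145·c = 5886;  621·a + 145·b + 15·c = 864;  145·a + 15·b + 7·c = 178.
(Σt^2·t^2 = 4741, Σt^2·t = 621, Σt^2 = 145, Σt·t = 145, Σt = 15, Σ1 = 7, Σt^2·v = 5886, Σt·v = 864, Σv = 178.)
Row-reducing yields a = 172238/174657, b = 91093/58219, c = 287893/174657.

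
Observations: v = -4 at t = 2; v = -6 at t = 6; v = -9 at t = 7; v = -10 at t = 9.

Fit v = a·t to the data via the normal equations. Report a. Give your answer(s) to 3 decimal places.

a = -1.159

Setting ∂/∂a … = 0 gives: 170·a = -197.
(Σt·t = 170, Σt·v = -197.)
Hence a = -197 / 170 ≈ -1.15882.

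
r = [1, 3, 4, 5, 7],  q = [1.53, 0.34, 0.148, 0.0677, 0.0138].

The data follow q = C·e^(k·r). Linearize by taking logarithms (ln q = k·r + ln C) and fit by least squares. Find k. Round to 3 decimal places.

k = -0.787

Linearized form: ln q = k·r + ln C. From the 5 transformed points,
XᵀX = [[100.0000, 20.0000]; [20.0000, 5]], rhs = [-53.8983, -9.5398]ᵀ  (here Σr = 20.0000, Σ(r)² = 100.0000, Σln q = -9.5398, Σr·ln q = -53.8983).
Δ = 100.0000·5 − (20.0000)² = 100.0000; k = (-53.8983·5 − 20.0000·-9.5398)/100.0000 = -0.78695, ln C = (100.0000·-9.5398 − 20.0000·-53.8983)/100.0000 = 1.23982.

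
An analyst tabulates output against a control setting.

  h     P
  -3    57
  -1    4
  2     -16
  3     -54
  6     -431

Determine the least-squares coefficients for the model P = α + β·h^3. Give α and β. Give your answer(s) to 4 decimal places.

From the data, Σ1 = 5, Σh^3 = 223, Σh^3·h^3 = 48179.
Right-hand side: ΣP = -440, Σh^3·P = -96225.
Δ = 5·48179 − 223² = 191166.
α = ((-440)·48179 − 223·(-96225))/191166 = 259415/191166; β = (5·(-96225) − 223·(-440))/191166 = -383005/191166.

α = 1.3570, β = -2.0035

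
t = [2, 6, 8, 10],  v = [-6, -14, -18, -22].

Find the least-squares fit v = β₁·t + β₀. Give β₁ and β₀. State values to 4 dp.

β₁ = -2.0000, β₀ = -2.0000

The normal equations are: 204·β₁ + 26·β₀ = -460;  26·β₁ + 4·β₀ = -60.
Determinant 204·4 − 26² = 140.
β₁ = ((-460)·4 − 26·(-60))/140 = -2; β₀ = (204·(-60) − 26·(-460))/140 = -2.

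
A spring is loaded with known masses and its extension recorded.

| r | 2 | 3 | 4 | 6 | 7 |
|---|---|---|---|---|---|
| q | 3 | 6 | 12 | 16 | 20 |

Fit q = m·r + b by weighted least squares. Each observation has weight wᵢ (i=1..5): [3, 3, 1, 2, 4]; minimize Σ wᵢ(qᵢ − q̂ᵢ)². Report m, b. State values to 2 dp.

Forming MᵀWM = [[323, 59]; [59, 13]] and MᵀWq = [872, 151]ᵀ gives MᵀWM·[m, b]ᵀ = MᵀWq.
Eliminating b: 13·(row 1) − 59·(row 2) gives 718·m = 13·872 − 59·151 = 2427, so m = 2427/718.
Then b = (151 − 59·(2427/718))/13 = -2675/718.

m = 3.38, b = -3.73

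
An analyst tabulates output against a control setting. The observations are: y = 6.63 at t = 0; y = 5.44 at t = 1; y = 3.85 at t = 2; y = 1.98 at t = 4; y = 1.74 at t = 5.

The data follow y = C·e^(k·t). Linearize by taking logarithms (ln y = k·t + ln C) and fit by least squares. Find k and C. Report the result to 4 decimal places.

Let Y = ln y. Fitting Y = k·t + ln C by least squares:
AᵀA = [[46.0000, 12.0000]; [12.0000, 5]], rhs = [9.8917, 6.1704]ᵀ  (here Σt = 12.0000, Σ(t)² = 46.0000, Σln y = 6.1704, Σt·ln y = 9.8917).
Slope k = (n·Σt·ln y − Σt·Σln y)/(n·Σ(t)² − (Σt)²) = (5·9.8917 − 12.0000·6.1704)/86.0000 = -0.28589; ln C = (Σln y − k·Σt)/n = 1.92022, so C = exp(1.92022) = 6.82249.

k = -0.2859, C = 6.8225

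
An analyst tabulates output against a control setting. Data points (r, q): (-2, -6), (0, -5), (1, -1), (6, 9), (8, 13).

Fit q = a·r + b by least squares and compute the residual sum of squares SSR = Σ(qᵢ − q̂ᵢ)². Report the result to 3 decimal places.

The normal equations are: 105·a + 13·b = 169;  13·a + 5·b = 10.
(Σr·r = 105, Σr = 13, Σ1 = 5, Σr·q = 169, Σq = 10.)
Eliminating b: 5·(row 1) − 13·(row 2) gives 356·a = 5·169 − 13·10 = 715, so a = 715/356.
Then b = (10 − 13·(715/356))/5 = -1147/356.
Residuals: 441/356, -633/356, 19/89, 61/356, 55/356; SSR = 1707/356.

SSR = 4.795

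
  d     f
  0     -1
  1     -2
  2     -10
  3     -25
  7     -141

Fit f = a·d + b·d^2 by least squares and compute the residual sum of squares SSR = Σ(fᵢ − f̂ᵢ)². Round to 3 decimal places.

SSR = 1.391

Sums needed: Σd·d = 63, Σd·d^2 = 379, Σd^2·d^2 = 2499.
For Mᵀf: Σd·f = -1084, Σd^2·f = -7176.
MᵀM·[a, b]ᵀ = Mᵀf becomes [[63, 379]; [379, 2499]]·[a, b]ᵀ = [-1084, -7176]ᵀ.
Determinant 63·2499 − 379² = 13796.
a = ((-1084)·2499 − 379·(-7176))/13796 = 2697/3449; b = (63·(-7176) − 379·(-1084))/13796 = -10313/3449.
Residuals: -1, 718/3449, 1368/3449, -1499/3449, 149/3449; SSR = 4799/3449.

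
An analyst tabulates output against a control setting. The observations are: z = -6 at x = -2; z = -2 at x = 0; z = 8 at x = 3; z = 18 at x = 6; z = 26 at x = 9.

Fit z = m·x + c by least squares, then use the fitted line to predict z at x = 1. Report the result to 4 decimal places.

With design matrix M, MᵀM = [[130, 16]; [16, 5]] and Mᵀz = [378, 44]ᵀ.
Determinant 130·5 − 16² = 394.
m = (378·5 − 16·44)/394 = 593/197; c = (130·44 − 16·378)/394 = -164/197.
At x = 1: ẑ = (593/197)·(1) + (-164/197)·(1) = 429/197.

ẑ = 2.1777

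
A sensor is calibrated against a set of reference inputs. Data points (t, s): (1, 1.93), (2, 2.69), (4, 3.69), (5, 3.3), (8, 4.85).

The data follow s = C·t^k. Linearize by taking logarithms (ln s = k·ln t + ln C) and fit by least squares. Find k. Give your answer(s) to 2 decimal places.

Linearized form: ln s = k·ln t + ln C. From the 5 transformed points,
Σln t = 5.7683, Σ(ln t)² = 9.3166, Σln s = 5.7256, Σln t·ln s = 7.7008.
Equations: 9.3166·k + 5.7683·ln C = 7.7008;  5.7683·k + 5·ln C = 5.7256.
Solving (det = 13.3096): k = 0.41151, ln C = 0.67037.

k = 0.41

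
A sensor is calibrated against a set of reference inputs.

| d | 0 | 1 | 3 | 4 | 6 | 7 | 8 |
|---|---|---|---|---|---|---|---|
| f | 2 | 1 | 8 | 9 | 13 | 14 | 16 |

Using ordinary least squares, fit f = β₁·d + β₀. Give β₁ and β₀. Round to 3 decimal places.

β₁ = 1.896, β₀ = 1.146

Forming AᵀA = [[175, 29]; [29, 7]] and Aᵀf = [365, 63]ᵀ gives AᵀA·[β₁, β₀]ᵀ = Aᵀf.
Δ = 175·7 − 29² = 384.
β₁ = (365·7 − 29·63)/384 = 91/48; β₀ = (175·63 − 29·365)/384 = 55/48.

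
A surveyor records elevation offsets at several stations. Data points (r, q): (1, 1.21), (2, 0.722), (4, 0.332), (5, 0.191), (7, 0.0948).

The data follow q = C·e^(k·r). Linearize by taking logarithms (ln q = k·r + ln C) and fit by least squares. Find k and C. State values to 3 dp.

Let Y = ln q. Fitting Y = k·r + ln C by least squares:
XᵀX = [[95.0000, 19.0000]; [19.0000, 5]], rhs = [-29.6406, -5.2492]ᵀ  (here Σr = 19.0000, Σ(r)² = 95.0000, Σln q = -5.2492, Σr·ln q = -29.6406).
Solving (det = 114.0000): k = -0.42516, ln C = 0.56577, so C = exp(0.56577) = 1.76081.

k = -0.425, C = 1.761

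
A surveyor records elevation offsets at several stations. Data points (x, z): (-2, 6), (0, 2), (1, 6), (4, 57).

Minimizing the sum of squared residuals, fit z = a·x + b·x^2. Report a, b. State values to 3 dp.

The normal equations are: 21·a + 57·b = 222;  57·a + 273·b = 942.
det = 21·273 − 57² = 2484.
a = (222·273 − 57·942)/2484 = 64/23; b = (21·942 − 57·222)/2484 = 66/23.

a = 2.783, b = 2.870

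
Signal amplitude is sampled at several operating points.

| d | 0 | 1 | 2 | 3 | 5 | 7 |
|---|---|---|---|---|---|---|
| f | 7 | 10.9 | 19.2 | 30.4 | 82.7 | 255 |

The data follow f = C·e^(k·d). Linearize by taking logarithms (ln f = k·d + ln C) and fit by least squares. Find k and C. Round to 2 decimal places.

k = 0.51, C = 6.73

Taking logs, ln f = k·d + ln C, so regress ln f on d.
Σd = 18.0000, Σ(d)² = 88.0000, Σln f = 20.6605, Σd·ln f = 79.4069.
Equations: 88.0000·k + 18.0000·ln C = 79.4069;  18.0000·k + 6·ln C = 20.6605.
Slope k = (n·Σd·ln f − Σd·Σln f)/(n·Σ(d)² − (Σd)²) = (6·79.4069 − 18.0000·20.6605)/204.0000 = 0.51251; ln C = (Σln f − k·Σd)/n = 1.90589, so C = exp(1.90589) = 6.72539.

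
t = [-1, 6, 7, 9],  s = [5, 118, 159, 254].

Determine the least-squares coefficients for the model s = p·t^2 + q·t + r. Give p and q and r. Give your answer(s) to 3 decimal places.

p = 2.894, q = 1.777, r = 3.857

With design matrix A, AᵀA = [[10259, 1287, 167]; [1287, 167, 21]; [167, 21, 4]] and Aᵀs = [32618, 4102, 536]ᵀ.
Solving the 3×3 system (Gaussian elimination) gives p = 26359/9109, q = 16187/9109, r = 35136/9109.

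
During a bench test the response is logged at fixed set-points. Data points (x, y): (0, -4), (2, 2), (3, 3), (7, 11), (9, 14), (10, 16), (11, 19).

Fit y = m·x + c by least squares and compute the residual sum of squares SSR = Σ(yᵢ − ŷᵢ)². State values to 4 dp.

SSR = 3.2054

Setting ∂/∂m … = 0 gives: 364·m + 42·c = 585;  42·m + 7·c = 61.
(Σx·x = 364, Σx = 42, Σ1 = 7, Σx·y = 585, Σy = 61.)
Δ = 364·7 − 42² = 784.
m = (585·7 − 42·61)/784 = 219/112; c = (364·61 − 42·585)/784 = -169/56.
Residuals: -55/56, 31/28, 17/112, 37/112, -65/112, -15/28, 57/112; SSR = 359/112.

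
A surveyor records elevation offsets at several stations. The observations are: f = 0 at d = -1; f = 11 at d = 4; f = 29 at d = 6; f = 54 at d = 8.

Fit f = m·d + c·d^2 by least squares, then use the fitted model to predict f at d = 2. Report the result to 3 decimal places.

f̂ = 2.214

The normal system XᵀX·[m, c]ᵀ = Xᵀf is [[117, 791]; [791, 5649]]·[m, c]ᵀ = [650, 4676]ᵀ.
Δ = 117·5649 − 791² = 35252.
m = (650·5649 − 791·4676)/35252 = -1919/2518; c = (117·4676 − 791·650)/35252 = 2353/2518.
At d = 2: f̂ = (-1919/2518)·(2) + (2353/2518)·(4) = 2787/1259.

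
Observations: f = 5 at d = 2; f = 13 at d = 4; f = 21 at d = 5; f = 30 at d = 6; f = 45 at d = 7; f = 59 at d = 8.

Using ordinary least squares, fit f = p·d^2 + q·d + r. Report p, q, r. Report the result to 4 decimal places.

AᵀA·[p, q, r]ᵀ = Aᵀf reads: 8690·p + 1268·q + 194·r = 7814;  1268·p + 194·q + 32·r = 1134;  194·p + 32·q + 6·r = 173.
(Σd^2·d^2 = 8690, Σd^2·d = 1268, Σd^2 = 194, Σd·d = 194, Σd = 32, Σ1 = 6, Σd^2·f = 7814, Σd·f = 1134, Σf = 173.)
Inverting the 3×3 Gram matrix, [p, q, r]ᵀ = [107/84, -773/210, 1019/140]ᵀ.

p = 1.2738, q = -3.6810, r = 7.2786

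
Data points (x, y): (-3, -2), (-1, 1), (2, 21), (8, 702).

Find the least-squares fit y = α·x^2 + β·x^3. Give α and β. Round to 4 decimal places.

α = 2.8527, β = 1.0146

The normal system MᵀM·[α, β]ᵀ = Mᵀy is [[4194, 32556]; [32556, 262938]]·[α, β]ᵀ = [44995, 359645]ᵀ.
Determinant 4194·262938 − 32556² = 42868836.
α = (44995·262938 − 32556·359645)/42868836 = 20382115/7144806; β = (4194·359645 − 32556·44995)/42868836 = 7248985/7144806.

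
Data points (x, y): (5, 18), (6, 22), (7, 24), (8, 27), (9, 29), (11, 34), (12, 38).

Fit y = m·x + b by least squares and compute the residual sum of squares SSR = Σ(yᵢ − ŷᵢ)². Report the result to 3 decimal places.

SSR = 1.975

From the data, Σx·x = 520, Σx = 58, Σ1 = 7.
For Aᵀy: Σx·y = 1697, Σy = 192.
Normal equations: [[520, 58]; [58, 7]]·[m, b]ᵀ = [1697, 192]ᵀ.
Determinant 520·7 − 58² = 276.
m = (1697·7 − 58·192)/276 = 743/276; b = (520·192 − 58·1697)/276 = 707/138.
Residuals: -7/12, 50/69, 3/92, 47/138, -97/276, -203/276, 79/138; SSR = 545/276.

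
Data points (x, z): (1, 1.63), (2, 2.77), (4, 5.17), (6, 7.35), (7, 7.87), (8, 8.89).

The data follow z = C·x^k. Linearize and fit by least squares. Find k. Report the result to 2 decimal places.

k = 0.83

Let Y = ln z. Fitting Y = k·ln x + ln C by least squares:
Σln x = 7.8966, Σ(ln x)² = 13.7233, Σln z = 9.3930, Σln x·ln z = 15.1157.
Equations: 13.7233·k + 7.8966·ln C = 15.1157;  7.8966·k + 6·ln C = 9.3930.
Solving (det = 19.9843): k = 0.82675, ln C = 0.47742.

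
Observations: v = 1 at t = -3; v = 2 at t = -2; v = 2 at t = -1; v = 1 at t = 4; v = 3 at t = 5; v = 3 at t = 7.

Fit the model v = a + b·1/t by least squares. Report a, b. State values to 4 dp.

Setting ∂/∂a … = 0 gives: 6·a + (-521/420)·b = 12;  (-521/420)·a + (261781/176400)·b = -863/420.
(Σ1 = 6, Σ1/t = -521/420, Σ1/t·1/t = 261781/176400, Σv = 12, Σ1/t·v = -863/420.)
Eliminating b: (261781/176400)·(row 1) − (-521/420)·(row 2) gives (259849/35280)·a = (261781/176400)·12 − (-521/420)·(-863/420) = 2691749/176400, so a = 2691749/1299245.
Then b = ((-863/420) − (-521/420)·(2691749/1299245))/(261781/176400) = 90216/259849.

a = 2.0718, b = 0.3472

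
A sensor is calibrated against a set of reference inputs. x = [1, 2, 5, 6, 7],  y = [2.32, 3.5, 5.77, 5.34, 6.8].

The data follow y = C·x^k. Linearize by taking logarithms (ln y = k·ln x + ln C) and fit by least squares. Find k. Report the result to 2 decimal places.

Linearized form: ln y = k·ln x + ln C. From the 5 transformed points,
Sums: Σln x = 6.0403, Σ(ln x)² = 10.0677, Σln y = 7.4392, Σln x·ln y = 10.4209.
Normal system: [[10.0677, 6.0403]; [6.0403, 5]]·[k, ln C]ᵀ = [10.4209, 7.4392]ᵀ.
Solving (det = 13.8539): k = 0.51756, ln C = 0.86259.

k = 0.52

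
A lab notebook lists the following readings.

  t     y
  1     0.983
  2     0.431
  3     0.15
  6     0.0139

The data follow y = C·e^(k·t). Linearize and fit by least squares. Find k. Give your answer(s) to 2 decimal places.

k = -0.85

Linearized form: ln y = k·t + ln C. From the 4 transformed points,
Sums: Σt = 12.0000, Σ(t)² = 50.0000, Σln y = -7.0318, Σt·ln y = -33.0470.
Normal system: [[50.0000, 12.0000]; [12.0000, 4]]·[k, ln C]ᵀ = [-33.0470, -7.0318]ᵀ.
Solving (det = 56.0000): k = -0.85369, ln C = 0.80313.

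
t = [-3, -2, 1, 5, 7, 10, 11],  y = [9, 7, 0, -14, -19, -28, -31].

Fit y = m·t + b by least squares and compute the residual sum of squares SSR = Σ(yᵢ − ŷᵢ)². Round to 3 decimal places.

Compute the Gram sums: Σt·t = 309, Σt = 29, Σ1 = 7.
Moment sums: Σt·y = -865, Σy = -76.
AᵀA·[m, b]ᵀ = Aᵀy becomes [[309, 29]; [29, 7]]·[m, b]ᵀ = [-865, -76]ᵀ.
det = 309·7 − 29² = 1322.
m = ((-865)·7 − 29·(-76))/1322 = -3851/1322; b = (309·(-76) − 29·(-865))/1322 = 1601/1322.
Residuals: -628/661, -49/1322, 1125/661, -427/661, 119/661, -107/1322, -111/661; SSR = 5665/1322.

SSR = 4.285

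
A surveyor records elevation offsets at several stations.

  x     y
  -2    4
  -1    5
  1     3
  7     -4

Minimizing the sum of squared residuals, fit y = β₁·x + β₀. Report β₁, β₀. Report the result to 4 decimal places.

With design matrix M, MᵀM = [[55, 5]; [5, 4]] and Mᵀy = [-38, 8]ᵀ.
Eliminating β₀: 4·(row 1) − 5·(row 2) gives 195·β₁ = 4·(-38) − 5·8 = -192, so β₁ = -64/65.
Then β₀ = (8 − 5·(-64/65))/4 = 42/13.

β₁ = -0.9846, β₀ = 3.2308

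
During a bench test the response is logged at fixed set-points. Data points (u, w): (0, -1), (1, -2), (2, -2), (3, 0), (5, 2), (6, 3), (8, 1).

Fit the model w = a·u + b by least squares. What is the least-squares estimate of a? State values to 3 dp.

a = 0.532

The normal equations are: 139·a + 25·b = 30;  25·a + 7·b = 1.
Eliminating b: 7·(row 1) − 25·(row 2) gives 348·a = 7·30 − 25·1 = 185, so a = 185/348.
Then b = (1 − 25·(185/348))/7 = -611/348.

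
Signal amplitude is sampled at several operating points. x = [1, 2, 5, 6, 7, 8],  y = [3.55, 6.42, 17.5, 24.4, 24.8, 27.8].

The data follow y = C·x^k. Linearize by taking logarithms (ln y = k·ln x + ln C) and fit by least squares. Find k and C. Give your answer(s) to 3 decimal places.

Linearized form: ln y = k·ln x + ln C. From the 6 transformed points,
AᵀA = [[14.3918, 8.1197]; [8.1197, 6]], rhs = [24.7815, 15.7190]ᵀ  (here Σln x = 8.1197, Σ(ln x)² = 14.3918, Σln y = 15.7190, Σln x·ln y = 24.7815).
Slope k = (n·Σln x·ln y − Σln x·Σln y)/(n·Σ(ln x)² − (Σln x)²) = (6·24.7815 − 8.1197·15.7190)/20.4213 = 1.03106; ln C = (Σln y − k·Σln x)/n = 1.22453, so C = exp(1.22453) = 3.40255.

k = 1.031, C = 3.403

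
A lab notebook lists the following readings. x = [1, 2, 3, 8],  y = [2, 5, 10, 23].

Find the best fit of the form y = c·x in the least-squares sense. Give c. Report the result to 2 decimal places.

c = 2.90

Forming AᵀA = [[78]] and Aᵀy = [226]ᵀ gives AᵀA·[c]ᵀ = Aᵀy.
c = 226/78 = 2.89744.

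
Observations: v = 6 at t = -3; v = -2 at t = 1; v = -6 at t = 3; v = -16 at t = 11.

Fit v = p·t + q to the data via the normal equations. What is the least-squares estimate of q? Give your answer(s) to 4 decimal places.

q = 0.1154

Normal-equation sums: Σt·t = 140, Σt = 12, Σ1 = 4.
Right-hand side: Σt·v = -214, Σv = -18.
So AᵀA·[p, q]ᵀ = Aᵀv: [[140, 12]; [12, 4]]·[p, q]ᵀ = [-214, -18]ᵀ.
Δ = 140·4 − 12² = 416.
p = ((-214)·4 − 12·(-18))/416 = -20/13; q = (140·(-18) − 12·(-214))/416 = 3/26.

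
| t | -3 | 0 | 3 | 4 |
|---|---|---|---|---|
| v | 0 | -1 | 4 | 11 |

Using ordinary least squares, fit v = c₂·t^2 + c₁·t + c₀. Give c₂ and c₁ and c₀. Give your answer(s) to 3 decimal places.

The normal system XᵀX·[c₂, c₁, c₀]ᵀ = Xᵀv is [[418, 64, 34]; [64, 34, 4]; [34, 4, 4]]·[c₂, c₁, c₀]ᵀ = [212, 56, 14]ᵀ.
Solving the 3×3 system (Gaussian elimination) gives c₂ = 17/33, c₁ = 146/165, c₀ = -97/55.

c₂ = 0.515, c₁ = 0.885, c₀ = -1.764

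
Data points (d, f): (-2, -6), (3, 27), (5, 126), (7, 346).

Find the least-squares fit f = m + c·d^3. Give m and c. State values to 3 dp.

Normal-equation sums: Σ1 = 4, Σd^3 = 487, Σd^3·d^3 = 134067.
Right-hand side: Σf = 493, Σd^3·f = 135205.
AᵀA·[m, c]ᵀ = Aᵀf becomes [[4, 487]; [487, 134067]]·[m, c]ᵀ = [493, 135205]ᵀ.
Δ = 4·134067 − 487² = 299099.
m = (493·134067 − 487·135205)/299099 = 250196/299099; c = (4·135205 − 487·493)/299099 = 300729/299099.

m = 0.836, c = 1.005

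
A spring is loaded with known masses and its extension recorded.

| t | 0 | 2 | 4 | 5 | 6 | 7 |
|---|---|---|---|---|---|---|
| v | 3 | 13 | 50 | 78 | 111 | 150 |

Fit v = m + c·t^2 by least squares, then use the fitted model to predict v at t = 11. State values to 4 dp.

The normal system XᵀX·[m, c]ᵀ = Xᵀv is [[6, 130]; [130, 4594]]·[m, c]ᵀ = [405, 14148]ᵀ.
Eliminating c: 4594·(row 1) − 130·(row 2) gives 10664·m = 4594·405 − 130·14148 = 21330, so m = 10665/5332.
Then c = (14148 − 130·(10665/5332))/4594 = 16119/5332.
At t = 11: v̂ = (10665/5332)·(1) + (16119/5332)·(121) = 490266/1333.

v̂ = 367.7914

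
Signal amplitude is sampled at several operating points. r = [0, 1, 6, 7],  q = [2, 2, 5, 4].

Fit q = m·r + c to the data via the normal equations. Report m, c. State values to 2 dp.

Entries of AᵀA: Σr·r = 86, Σr = 14, Σ1 = 4.
And Σr·q = 60, Σq = 13.
AᵀA·[m, c]ᵀ = Aᵀq becomes [[86, 14]; [14, 4]]·[m, c]ᵀ = [60, 13]ᵀ.
Eliminating c: 4·(row 1) − 14·(row 2) gives 148·m = 4·60 − 14·13 = 58, so m = 29/74.
Then c = (13 − 14·(29/74))/4 = 139/74.

m = 0.39, c = 1.88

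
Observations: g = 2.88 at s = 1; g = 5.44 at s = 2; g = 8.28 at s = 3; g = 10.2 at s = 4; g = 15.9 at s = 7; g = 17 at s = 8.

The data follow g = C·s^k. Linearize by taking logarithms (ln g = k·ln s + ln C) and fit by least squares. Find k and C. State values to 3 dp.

With ln gᵢ as the transformed response and ln sᵢ as the regressor:
Σln s = 7.2034, Σ(ln s)² = 11.7199, Σln g = 12.7873, Σln s·ln g = 17.9904.
Equations: 11.7199·k + 7.2034·ln C = 17.9904;  7.2034·k + 6·ln C = 12.7873.
Slope k = (n·Σln s·ln g − Σln s·Σln g)/(n·Σ(ln s)² − (Σln s)²) = (6·17.9904 − 7.2034·12.7873)/18.4301 = 0.85891; ln C = (Σln g − k·Σln s)/n = 1.10004, so C = exp(1.10004) = 3.00429.

k = 0.859, C = 3.004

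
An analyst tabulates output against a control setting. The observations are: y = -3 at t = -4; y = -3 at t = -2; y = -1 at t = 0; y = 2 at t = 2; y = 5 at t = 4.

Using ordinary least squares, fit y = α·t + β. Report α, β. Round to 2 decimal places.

α = 1.05, β = 0.00

XᵀX·[α, β]ᵀ = Xᵀy reads: 40·α + 0·β = 42;  0·α + 5·β = 0.
(Σt·t = 40, Σt = 0, Σ1 = 5, Σt·y = 42, Σy = 0.)
Eliminating β: 5·(row 1) − 0·(row 2) gives 200·α = 5·42 − 0·0 = 210, so α = 21/20.
Then β = (0 − 0·(21/20))/5 = 0.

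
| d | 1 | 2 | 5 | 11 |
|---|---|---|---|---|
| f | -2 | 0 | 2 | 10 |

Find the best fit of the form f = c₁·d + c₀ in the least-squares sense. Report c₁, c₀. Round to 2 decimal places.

Entries of AᵀA: Σd·d = 151, Σd = 19, Σ1 = 4.
And Σd·f = 118, Σf = 10.
det = 151·4 − 19² = 243.
c₁ = (118·4 − 19·10)/243 = 94/81; c₀ = (151·10 − 19·118)/243 = -244/81.

c₁ = 1.16, c₀ = -3.01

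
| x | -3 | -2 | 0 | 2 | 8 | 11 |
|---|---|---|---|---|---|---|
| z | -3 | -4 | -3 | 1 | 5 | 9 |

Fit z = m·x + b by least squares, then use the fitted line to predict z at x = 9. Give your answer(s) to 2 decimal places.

ẑ = 6.58

Setting ∂/∂m … = 0 gives: 202·m + 16·b = 158;  16·m + 6·b = 5.
(Σx·x = 202, Σx = 16, Σ1 = 6, Σx·z = 158, Σz = 5.)
det = 202·6 − 16² = 956.
m = (158·6 − 16·5)/956 = 217/239; b = (202·5 − 16·158)/956 = -759/478.
At x = 9: ẑ = (217/239)·(9) + (-759/478)·(1) = 3147/478.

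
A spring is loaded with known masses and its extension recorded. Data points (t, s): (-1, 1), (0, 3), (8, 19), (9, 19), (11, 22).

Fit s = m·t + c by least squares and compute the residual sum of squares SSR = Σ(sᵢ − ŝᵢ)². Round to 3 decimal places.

From the data, Σt·t = 267, Σt = 27, Σ1 = 5.
And Σt·s = 564, Σs = 64.
MᵀM·[m, c]ᵀ = Mᵀs becomes [[267, 27]; [27, 5]]·[m, c]ᵀ = [564, 64]ᵀ.
Δ = 267·5 − 27² = 606.
m = (564·5 − 27·64)/606 = 182/101; c = (267·64 − 27·564)/606 = 310/101.
Residuals: -27/101, -7/101, 153/101, -29/101, -90/101; SSR = 328/101.

SSR = 3.248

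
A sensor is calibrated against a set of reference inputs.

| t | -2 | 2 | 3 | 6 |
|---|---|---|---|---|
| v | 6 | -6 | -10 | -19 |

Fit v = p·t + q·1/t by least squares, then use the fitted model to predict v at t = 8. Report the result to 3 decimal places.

v̂ = -25.613

With design matrix A, AᵀA = [[53, 4]; [4, 23/36]] and Aᵀv = [-168, -25/2]ᵀ.
Eliminating q: (23/36)·(row 1) − 4·(row 2) gives (643/36)·p = (23/36)·(-168) − 4·(-25/2) = -172/3, so p = -2064/643.
Then q = ((-25/2) − 4·(-2064/643))/(23/36) = 342/643.
At t = 8: v̂ = (-2064/643)·(8) + (342/643)·(1/8) = -65877/2572.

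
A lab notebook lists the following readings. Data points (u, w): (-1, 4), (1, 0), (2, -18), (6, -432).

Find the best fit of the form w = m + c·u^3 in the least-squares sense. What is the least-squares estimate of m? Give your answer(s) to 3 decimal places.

XᵀX·[m, c]ᵀ = Xᵀw reads: 4·m + 224·c = -446;  224·m + 46722·c = -93460.
Δ = 4·46722 − 224² = 136712.
m = ((-446)·46722 − 224·(-93460))/136712 = 24257/34178; c = (4·(-93460) − 224·(-446))/136712 = -34242/17089.

m = 0.710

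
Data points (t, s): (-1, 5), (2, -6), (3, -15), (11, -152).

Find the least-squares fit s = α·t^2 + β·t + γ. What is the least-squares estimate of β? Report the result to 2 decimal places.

β = -2.86

Compute the Gram sums: Σt^2·t^2 = 14739, Σt^2·t = 1365, Σt^2 = 135, Σt·t = 135, Σt = 15, Σ1 = 4.
And Σt^2·s = -18546, Σt·s = -1734, Σs = -168.
Row-reducing yields α = -1465/1432, β = -20499/7160, γ = 2337/716.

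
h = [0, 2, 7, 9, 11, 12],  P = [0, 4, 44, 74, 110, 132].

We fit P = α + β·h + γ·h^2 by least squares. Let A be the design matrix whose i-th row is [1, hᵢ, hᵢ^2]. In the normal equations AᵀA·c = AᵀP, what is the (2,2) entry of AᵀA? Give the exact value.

Row 2 ↔ basis h, column 2 ↔ basis h, so (AᵀA)_{2,2} = Σᵢ (h)·(h) = (0)·(0) + (2)·(2) + (7)·(7) + (9)·(9) + (11)·(11) + (12)·(12) = 399.

399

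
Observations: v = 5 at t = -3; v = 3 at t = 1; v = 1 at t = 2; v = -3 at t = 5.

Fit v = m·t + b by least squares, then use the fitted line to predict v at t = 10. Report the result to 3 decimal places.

The normal system XᵀX·[m, b]ᵀ = Xᵀv is [[39, 5]; [5, 4]]·[m, b]ᵀ = [-25, 6]ᵀ.
Determinant 39·4 − 5² = 131.
m = ((-25)·4 − 5·6)/131 = -130/131; b = (39·6 − 5·(-25))/131 = 359/131.
At t = 10: v̂ = (-130/131)·(10) + (359/131)·(1) = -941/131.

v̂ = -7.183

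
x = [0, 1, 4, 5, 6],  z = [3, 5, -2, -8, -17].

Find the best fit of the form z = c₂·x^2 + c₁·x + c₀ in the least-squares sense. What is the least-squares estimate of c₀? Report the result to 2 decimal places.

c₀ = 3.00

Sums needed: Σx^2·x^2 = 2178, Σx^2·x = 406, Σx^2 = 78, Σx·x = 78, Σx = 16, Σ1 = 5.
For Aᵀz: Σx^2·z = -839, Σx·z = -145, Σz = -19.
Normal equations: [[2178, 406, 78]; [406, 78, 16]; [78, 16, 5]]·[c₂, c₁, c₀]ᵀ = [-839, -145, -19]ᵀ.
Inverting the 3×3 Gram matrix, [c₂, c₁, c₀]ᵀ = [-429/406, 614/203, 610/203]ᵀ.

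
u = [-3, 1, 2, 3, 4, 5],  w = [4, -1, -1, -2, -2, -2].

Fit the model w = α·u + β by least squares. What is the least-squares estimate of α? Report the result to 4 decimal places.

α = -0.7750

With design matrix X, XᵀX = [[64, 12]; [12, 6]] and Xᵀw = [-39, -4]ᵀ.
Δ = 64·6 − 12² = 240.
α = ((-39)·6 − 12·(-4))/240 = -31/40; β = (64·(-4) − 12·(-39))/240 = 53/60.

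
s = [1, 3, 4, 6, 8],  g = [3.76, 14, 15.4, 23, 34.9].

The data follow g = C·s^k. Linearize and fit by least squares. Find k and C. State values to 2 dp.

Taking logs, ln g = k·ln s + ln C, so regress ln g on ln s.
Σln s = 6.3561, Σ(ln s)² = 10.6632, Σln g = 13.3858, Σln s·ln g = 19.6952.
Equations: 10.6632·k + 6.3561·ln C = 19.6952;  6.3561·k + 5·ln C = 13.3858.
Slope k = (n·Σln s·ln g − Σln s·Σln g)/(n·Σ(ln s)² − (Σln s)²) = (5·19.6952 − 6.3561·13.3858)/12.9161 = 1.03701; ln C = (Σln g − k·Σln s)/n = 1.35889, so C = exp(1.35889) = 3.89188.

k = 1.04, C = 3.89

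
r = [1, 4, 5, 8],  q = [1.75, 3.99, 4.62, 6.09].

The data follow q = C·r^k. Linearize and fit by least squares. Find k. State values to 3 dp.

k = 0.600

Linearized form: ln q = k·ln r + ln C. From the 4 transformed points,
Σln r = 5.0752, Σ(ln r)² = 8.8362, Σln q = 5.2804, Σln r·ln q = 8.1382.
Normal system: [[8.8362, 5.0752]; [5.0752, 4]]·[k, ln C]ᵀ = [8.1382, 5.2804]ᵀ.
Solving (det = 9.5873): k = 0.60014, ln C = 0.55866.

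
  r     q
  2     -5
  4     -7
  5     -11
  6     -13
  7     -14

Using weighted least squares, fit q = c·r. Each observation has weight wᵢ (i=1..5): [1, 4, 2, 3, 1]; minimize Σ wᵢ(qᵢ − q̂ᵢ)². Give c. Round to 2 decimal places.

Forming XᵀWX = [[275]] and XᵀWq = [-564]ᵀ gives XᵀWX·[c]ᵀ = XᵀWq.
c = (-564)/275 = -2.05091.

c = -2.05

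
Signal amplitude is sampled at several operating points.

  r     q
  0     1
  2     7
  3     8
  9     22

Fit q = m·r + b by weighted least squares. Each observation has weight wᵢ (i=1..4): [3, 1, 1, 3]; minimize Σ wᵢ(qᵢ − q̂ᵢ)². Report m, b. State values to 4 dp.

Compute the Gram sums: Σwᵢ·r·r = 256, Σwᵢ·r = 32, Σwᵢ·1 = 8.
For XᵀWq: Σwᵢ·r·q = 632, Σwᵢ·q = 84.
XᵀWX·[m, b]ᵀ = XᵀWq becomes [[256, 32]; [32, 8]]·[m, b]ᵀ = [632, 84]ᵀ.
Eliminating b: 8·(row 1) − 32·(row 2) gives 1024·m = 8·632 − 32·84 = 2368, so m = 37/16.
Then b = (84 − 32·(37/16))/8 = 5/4.

m = 2.3125, b = 1.2500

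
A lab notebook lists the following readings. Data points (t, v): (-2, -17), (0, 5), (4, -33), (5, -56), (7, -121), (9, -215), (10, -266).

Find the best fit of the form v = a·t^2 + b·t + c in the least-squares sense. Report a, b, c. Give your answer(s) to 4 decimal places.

With design matrix A, AᵀA = [[19859, 2253, 275]; [2253, 275, 33]; [275, 33, 7]] and Aᵀv = [-51940, -5820, -703]ᵀ.
Row-reducing yields a = -888523/291284, b = 1004949/291284, c = 228852/72821.

a = -3.0504, b = 3.4501, c = 3.1427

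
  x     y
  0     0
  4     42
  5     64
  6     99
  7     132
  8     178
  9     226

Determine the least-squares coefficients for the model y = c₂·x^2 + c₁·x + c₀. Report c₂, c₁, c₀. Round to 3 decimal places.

c₂ = 2.985, c₁ = -1.764, c₀ = 0.116

The normal equations are: 15235·c₂ + 1989·c₁ + 271·c₀ = 42002;  1989·c₂ + 271·c₁ + 39·c₀ = 5464;  271·c₂ + 39·c₁ + 7·c₀ = 741.
(Σx^2·x^2 = 15235, Σx^2·x = 1989, Σx^2 = 271, Σx·x = 271, Σx = 39, Σ1 = 7, Σx^2·y = 42002, Σx·y = 5464, Σy = 741.)
Row-reducing yields c₂ = 263413/88242, c₁ = -51873/29414, c₀ = 730/6303.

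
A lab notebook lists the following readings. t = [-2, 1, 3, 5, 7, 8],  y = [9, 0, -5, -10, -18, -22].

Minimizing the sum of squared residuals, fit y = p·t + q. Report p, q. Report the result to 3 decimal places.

The normal system MᵀM·[p, q]ᵀ = Mᵀy is [[152, 22]; [22, 6]]·[p, q]ᵀ = [-385, -46]ᵀ.
det = 152·6 − 22² = 428.
p = ((-385)·6 − 22·(-46))/428 = -649/214; q = (152·(-46) − 22·(-385))/428 = 739/214.

p = -3.033, q = 3.453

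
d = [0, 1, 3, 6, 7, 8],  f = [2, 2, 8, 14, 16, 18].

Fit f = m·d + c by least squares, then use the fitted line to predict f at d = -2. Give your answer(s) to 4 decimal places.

XᵀX·[m, c]ᵀ = Xᵀf reads: 159·m + 25·c = 366;  25·m + 6·c = 60.
(Σd·d = 159, Σd = 25, Σ1 = 6, Σd·f = 366, Σf = 60.)
det = 159·6 − 25² = 329.
m = (366·6 − 25·60)/329 = 696/329; c = (159·60 − 25·366)/329 = 390/329.
At d = -2: f̂ = (696/329)·(-2) + (390/329)·(1) = -1002/329.

f̂ = -3.0456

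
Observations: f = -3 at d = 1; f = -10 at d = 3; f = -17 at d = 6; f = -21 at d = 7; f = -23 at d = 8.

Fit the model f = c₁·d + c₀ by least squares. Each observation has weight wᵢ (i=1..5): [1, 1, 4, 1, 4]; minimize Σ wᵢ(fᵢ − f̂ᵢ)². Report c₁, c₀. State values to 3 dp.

c₁ = -2.796, c₀ = -0.604

Compute the Gram sums: Σwᵢ·d·d = 459, Σwᵢ·d = 67, Σwᵢ·1 = 11.
Right-hand side: Σwᵢ·d·f = -1324, Σwᵢ·f = -194.
Normal equations: [[459, 67]; [67, 11]]·[c₁, c₀]ᵀ = [-1324, -194]ᵀ.
det = 459·11 − 67² = 560.
c₁ = ((-1324)·11 − 67·(-194))/560 = -783/280; c₀ = (459·(-194) − 67·(-1324))/560 = -169/280.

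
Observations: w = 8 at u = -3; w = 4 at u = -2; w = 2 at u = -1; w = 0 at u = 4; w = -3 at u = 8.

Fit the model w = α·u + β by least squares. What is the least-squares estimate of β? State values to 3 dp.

Forming MᵀM = [[94, 6]; [6, 5]] and Mᵀw = [-58, 11]ᵀ gives MᵀM·[α, β]ᵀ = Mᵀw.
Eliminating β: 5·(row 1) − 6·(row 2) gives 434·α = 5·(-58) − 6·11 = -356, so α = -178/217.
Then β = (11 − 6·(-178/217))/5 = 691/217.

β = 3.184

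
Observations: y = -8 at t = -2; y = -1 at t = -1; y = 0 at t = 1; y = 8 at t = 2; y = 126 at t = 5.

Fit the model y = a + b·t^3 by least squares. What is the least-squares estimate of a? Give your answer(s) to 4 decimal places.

a = -0.2454

Sums needed: Σ1 = 5, Σt^3 = 125, Σt^3·t^3 = 15755.
And Σy = 125, Σt^3·y = 15879.
MᵀM·[a, b]ᵀ = Mᵀy becomes [[5, 125]; [125, 15755]]·[a, b]ᵀ = [125, 15879]ᵀ.
det = 5·15755 − 125² = 63150.
a = (125·15755 − 125·15879)/63150 = -310/1263; b = (5·15879 − 125·125)/63150 = 6377/6315.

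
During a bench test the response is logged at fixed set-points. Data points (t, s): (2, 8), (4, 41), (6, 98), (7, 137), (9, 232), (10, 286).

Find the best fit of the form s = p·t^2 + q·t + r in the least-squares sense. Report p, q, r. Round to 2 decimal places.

p = 3.04, q = -1.56, r = -1.23

Entries of AᵀA: Σt^2·t^2 = 20530, Σt^2·t = 2360, Σt^2 = 286, Σt·t = 286, Σt = 38, Σ1 = 6.
For Aᵀs: Σt^2·s = 58321, Σt·s = 6675, Σs = 802.
Normal equations: [[20530, 2360, 286]; [2360, 286, 38]; [286, 38, 6]]·[p, q, r]ᵀ = [58321, 6675, 802]ᵀ.
Solving the 3×3 system (Gaussian elimination) gives p = 53045/17466, q = -27223/17466, r = -3574/2911.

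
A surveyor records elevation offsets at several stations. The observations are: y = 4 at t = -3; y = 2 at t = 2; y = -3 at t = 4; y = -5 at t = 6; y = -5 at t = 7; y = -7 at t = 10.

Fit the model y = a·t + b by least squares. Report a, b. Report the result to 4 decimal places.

Sums needed: Σt·t = 214, Σt = 26, Σ1 = 6.
And Σt·y = -155, Σy = -14.
So MᵀM·[a, b]ᵀ = Mᵀy: [[214, 26]; [26, 6]]·[a, b]ᵀ = [-155, -14]ᵀ.
Eliminating b: 6·(row 1) − 26·(row 2) gives 608·a = 6·(-155) − 26·(-14) = -566, so a = -283/304.
Then b = ((-14) − 26·(-283/304))/6 = 517/304.

a = -0.9309, b = 1.7007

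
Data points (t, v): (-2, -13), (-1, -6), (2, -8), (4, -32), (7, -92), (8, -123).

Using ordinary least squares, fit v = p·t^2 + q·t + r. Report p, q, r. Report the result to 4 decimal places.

Setting ∂/∂p … = 0 gives: 6786·p + 918·q + 138·r = -12982;  918·p + 138·q + 18·r = -1740;  138·p + 18·q + 6·r = -274.
Row-reducing yields p = -293/147, q = 101/98, r = -857/294.

p = -1.9932, q = 1.0306, r = -2.9150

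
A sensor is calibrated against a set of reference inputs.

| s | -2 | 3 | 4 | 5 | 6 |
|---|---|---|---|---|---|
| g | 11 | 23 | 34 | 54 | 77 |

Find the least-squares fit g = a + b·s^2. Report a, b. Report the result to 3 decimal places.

a = 3.057, b = 2.041

The normal equations are: 5·a + 90·b = 199;  90·a + 2274·b = 4917.
Eliminating b: 2274·(row 1) − 90·(row 2) gives 3270·a = 2274·199 − 90·4917 = 9996, so a = 1666/545.
Then b = (4917 − 90·(1666/545))/2274 = 445/218.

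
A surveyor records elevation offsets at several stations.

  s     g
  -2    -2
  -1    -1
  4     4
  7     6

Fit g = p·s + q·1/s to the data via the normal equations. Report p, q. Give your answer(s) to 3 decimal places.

Forming AᵀA = [[70, 4]; [4, 1045/784]] and Aᵀg = [63, 27/7]ᵀ gives AᵀA·[p, q]ᵀ = Aᵀg.
Determinant 70·(1045/784) − 4² = 4329/56.
p = (63·(1045/784) − 4·(27/7))/(4329/56) = 853/962; q = (70·(27/7) − 4·63)/(4329/56) = 112/481.

p = 0.887, q = 0.233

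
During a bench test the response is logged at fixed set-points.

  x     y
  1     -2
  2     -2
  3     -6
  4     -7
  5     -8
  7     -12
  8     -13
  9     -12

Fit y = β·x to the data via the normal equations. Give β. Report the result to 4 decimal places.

The normal equations are: 249·β = -388.
(Σx·x = 249, Σx·y = -388.)
Hence β = -388 / 249 ≈ -1.55823.

β = -1.5582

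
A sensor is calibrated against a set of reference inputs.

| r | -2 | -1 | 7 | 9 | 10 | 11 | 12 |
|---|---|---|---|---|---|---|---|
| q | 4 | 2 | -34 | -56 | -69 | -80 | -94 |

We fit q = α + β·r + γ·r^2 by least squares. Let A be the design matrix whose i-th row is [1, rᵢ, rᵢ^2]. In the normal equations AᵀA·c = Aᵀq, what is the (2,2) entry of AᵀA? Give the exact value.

Row 2 ↔ basis r, column 2 ↔ basis r, so (AᵀA)_{2,2} = Σᵢ (r)·(r) = (-2)·(-2) + (-1)·(-1) + (7)·(7) + (9)·(9) + (10)·(10) + (11)·(11) + (12)·(12) = 500.

500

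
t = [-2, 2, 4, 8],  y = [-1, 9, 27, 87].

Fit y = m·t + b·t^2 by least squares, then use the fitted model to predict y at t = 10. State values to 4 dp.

Entries of AᵀA: Σt·t = 88, Σt·t^2 = 576, Σt^2·t^2 = 4384.
For Aᵀy: Σt·y = 824, Σt^2·y = 6032.
AᵀA·[m, b]ᵀ = Aᵀy becomes [[88, 576]; [576, 4384]]·[m, b]ᵀ = [824, 6032]ᵀ.
det = 88·4384 − 576² = 54016.
m = (824·4384 − 576·6032)/54016 = 539/211; b = (88·6032 − 576·824)/54016 = 439/422.
At t = 10: ŷ = (539/211)·(10) + (439/422)·(100) = 27340/211.

ŷ = 129.5735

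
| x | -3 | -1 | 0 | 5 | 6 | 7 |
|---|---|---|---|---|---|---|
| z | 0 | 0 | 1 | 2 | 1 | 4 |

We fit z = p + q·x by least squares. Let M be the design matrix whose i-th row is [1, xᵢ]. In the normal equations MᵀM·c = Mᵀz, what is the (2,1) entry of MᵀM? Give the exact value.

Row 2 ↔ basis x, column 1 ↔ basis 1, so (MᵀM)_{2,1} = Σᵢ x = (-3)·(1) + (-1)·(1) + (0)·(1) + (5)·(1) + (6)·(1) + (7)·(1) = 14.

14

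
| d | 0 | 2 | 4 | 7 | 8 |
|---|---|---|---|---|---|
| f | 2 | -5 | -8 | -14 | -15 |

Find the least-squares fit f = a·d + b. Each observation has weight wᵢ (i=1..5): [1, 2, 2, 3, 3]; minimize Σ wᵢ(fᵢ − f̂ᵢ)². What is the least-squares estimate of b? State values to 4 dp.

b = -0.0033

Sums needed: Σwᵢ·d·d = 379, Σwᵢ·d = 57, Σwᵢ·1 = 11.
Moment sums: Σwᵢ·d·f = -738, Σwᵢ·f = -111.
So MᵀWM·[a, b]ᵀ = MᵀWf: [[379, 57]; [57, 11]]·[a, b]ᵀ = [-738, -111]ᵀ.
det = 379·11 − 57² = 920.
a = ((-738)·11 − 57·(-111))/920 = -1791/920; b = (379·(-111) − 57·(-738))/920 = -3/920.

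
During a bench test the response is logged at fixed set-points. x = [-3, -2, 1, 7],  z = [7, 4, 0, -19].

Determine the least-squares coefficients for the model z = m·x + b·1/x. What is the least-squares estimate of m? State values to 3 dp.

Compute the Gram sums: Σx·x = 63, Σx·1/x = 4, Σ1/x·1/x = 2437/1764.
Right-hand side: Σx·z = -162, Σ1/x·z = -148/21.
Normal equations: [[63, 4]; [4, 2437/1764]]·[m, b]ᵀ = [-162, -148/21]ᵀ.
Eliminating b: (2437/1764)·(row 1) − 4·(row 2) gives (1989/28)·m = (2437/1764)·(-162) − 4·(-148/21) = -57511/294, so m = -6766/2457.
Then b = ((-148/21) − 4·(-6766/2457))/(2437/1764) = 112/39.

m = -2.754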